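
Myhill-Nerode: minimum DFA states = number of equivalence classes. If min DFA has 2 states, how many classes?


Myhill-Nerode theorem:
Number of equivalence classes = number of states in minimal DFA
Minimal DFA states = 2
Therefore equivalence classes = 2

2


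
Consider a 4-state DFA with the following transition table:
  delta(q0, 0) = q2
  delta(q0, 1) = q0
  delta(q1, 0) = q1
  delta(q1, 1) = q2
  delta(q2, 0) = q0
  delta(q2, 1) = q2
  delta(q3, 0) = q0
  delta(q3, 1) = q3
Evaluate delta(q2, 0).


Looking up transition function:
delta(q2, 0) in the table
Row: q2, Column: 0
Result: q0

q0


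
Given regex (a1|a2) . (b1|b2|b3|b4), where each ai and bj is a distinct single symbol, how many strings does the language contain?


First group: 2 alternatives
Second group: 4 alternatives
Concatenation: each choice from group 1 pairs with each from group 2
Total = 2 x 4 = 8

8


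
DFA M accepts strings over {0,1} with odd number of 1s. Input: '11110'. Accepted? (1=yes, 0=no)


DFA has 2 states: q_even (start, accept=no) and q_odd
Processing string '11110' character by character:
  Position 0: read '1', 1-count=1 -> q_odd
  Position 1: read '1', 1-count=2 -> q_even
  Position 2: read '1', 1-count=3 -> q_odd
  Position 3: read '1', 1-count=4 -> q_even
  Position 4: read '0', 1-count=4 -> q_even (no change)
Final state: q_even, total 1s = 4 (even); the DFA requires an odd count -> reject

0


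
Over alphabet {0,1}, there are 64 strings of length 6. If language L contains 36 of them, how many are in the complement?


Alphabet: {0,1}
String length: 6
Total strings of length 6 = 2^6 = 64
Strings in L = 36
Complement = total - |L|
= 64 - 36
= 28

28


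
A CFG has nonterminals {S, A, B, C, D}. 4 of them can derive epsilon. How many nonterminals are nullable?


Nonterminals: {S, A, B, C, D}
A nonterminal is nullable if it can derive epsilon
Counting nullable nonterminals: 4
Total nullable = 4

4


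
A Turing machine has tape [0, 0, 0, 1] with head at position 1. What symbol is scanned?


Tape: [0, 0, 0, 1]
Positions: 0 1 2 3
Values:    0 0 0 1
Head at position 1
tape[1] = 0

0


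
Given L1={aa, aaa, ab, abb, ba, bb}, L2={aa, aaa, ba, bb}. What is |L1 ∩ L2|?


L1 = {aa, aaa, ab, abb, ba, bb}
L2 = {aa, aaa, ba, bb}
Checking each string in L1 against L2:
  'aa': in L2? Yes
  'aaa': in L2? Yes
  'ab': in L2? No
  'abb': in L2? No
  'ba': in L2? Yes
  'bb': in L2? Yes
Intersection = {aa, aaa, ba, bb}
|L1 ∩ L2| = 4

4


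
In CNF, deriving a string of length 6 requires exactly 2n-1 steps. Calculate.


Chomsky Normal Form derivation:
String length n = 6
Each step either:
  - Splits a nonterminal into two (n-1 such steps)
  - Converts a nonterminal to terminal (n such steps)
Total = (n-1) + n = 2n - 1
= 2(6) - 1
= 12 - 1
= 11

11


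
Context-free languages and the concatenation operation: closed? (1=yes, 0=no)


CFL closure properties:
  Closed under: union, concatenation, Kleene star
  NOT closed under: intersection, complement
Operation 'concatenation' is in closed list -> Yes (closed)

1


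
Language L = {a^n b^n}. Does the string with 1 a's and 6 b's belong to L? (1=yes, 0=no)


Language requires equal numbers of a's and b's
PDA pushes for each 'a', pops for each 'b'
Number of a's = 1
Number of b's = 6
1 != 6 -> Reject

0


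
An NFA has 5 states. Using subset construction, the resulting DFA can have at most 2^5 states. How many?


NFA has 5 states
Subset construction: each DFA state = subset of NFA states
Maximum subsets = 2^5
2^5 = 32

32


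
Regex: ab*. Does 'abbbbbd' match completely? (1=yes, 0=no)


Pattern: ab*
String: 'abbbbbd'
Pattern requires: exactly one 'a' followed by zero or more 'b's
First char is 'a' -> OK
Rest 'bbbbbd': all b's? No
Result: 0

0


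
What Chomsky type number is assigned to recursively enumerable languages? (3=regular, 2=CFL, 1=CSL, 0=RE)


Chomsky hierarchy levels:
  Type 3: Regular (DFA/NFA/regex)
  Type 2: Context-free (PDA)
  Type 1: Context-sensitive
  Type 0: Recursively enumerable (TM)
'recursively enumerable' corresponds to Type 0

0


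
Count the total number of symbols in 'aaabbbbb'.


String: 'aaabbbbb'
Counting characters:
  'a' appears 3 time(s)
  'b' appears 5 time(s)
Total length = 3 + 5 = 8

8


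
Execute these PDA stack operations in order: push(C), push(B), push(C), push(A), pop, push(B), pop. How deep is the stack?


Tracing stack operations:
  push(C) -> stack = [C], depth=1
  push(B) -> stack = [C,B], depth=2
  push(C) -> stack = [C,B,C], depth=3
  push(A) -> stack = [C,B,C,A], depth=4
  pop -> removed A, stack = [C,B,C], depth=3
  push(B) -> stack = [C,B,C,B], depth=4
  pop -> removed B, stack = [C,B,C], depth=3
Final depth = 3

3


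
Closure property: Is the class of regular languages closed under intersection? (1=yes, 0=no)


Regular languages are closed under all standard operations:
- Union: Yes (product construction)
- Intersection: Yes (product construction)
- Complement: Yes (swap accept/reject)
- Concatenation: Yes (NFA construction)
Operation: intersection -> Closed

1


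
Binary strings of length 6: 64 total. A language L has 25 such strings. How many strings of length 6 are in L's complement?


Alphabet: {0,1}
String length: 6
Total strings of length 6 = 2^6 = 64
Strings in L = 25
Complement = total - |L|
= 64 - 25
= 39

39


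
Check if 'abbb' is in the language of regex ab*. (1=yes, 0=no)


Pattern: ab*
String: 'abbb'
Pattern requires: exactly one 'a' followed by zero or more 'b's
First char is 'a' -> OK
Rest 'bbb': all b's? Yes
Result: 1

1


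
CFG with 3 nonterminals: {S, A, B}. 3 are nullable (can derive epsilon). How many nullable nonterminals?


Nonterminals: {S, A, B}
A nonterminal is nullable if it can derive epsilon
Counting nullable nonterminals: 3
Total nullable = 3

3


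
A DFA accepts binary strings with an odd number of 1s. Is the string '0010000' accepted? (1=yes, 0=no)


DFA has 2 states: q_even (start, accept=no) and q_odd
Processing string '0010000' character by character:
  Position 0: read '0', 1-count=0 -> q_even (no change)
  Position 1: read '0', 1-count=0 -> q_even (no change)
  Position 2: read '1', 1-count=1 -> q_odd
  Position 3: read '0', 1-count=1 -> q_odd (no change)
  Position 4: read '0', 1-count=1 -> q_odd (no change)
  Position 5: read '0', 1-count=1 -> q_odd (no change)
  Position 6: read '0', 1-count=1 -> q_odd (no change)
Final state: q_odd, total 1s = 1 (odd); the DFA requires an odd count -> accept

1


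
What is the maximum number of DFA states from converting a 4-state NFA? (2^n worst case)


NFA has 4 states
Subset construction: each DFA state = subset of NFA states
Maximum subsets = 2^4
2^4 = 16

16


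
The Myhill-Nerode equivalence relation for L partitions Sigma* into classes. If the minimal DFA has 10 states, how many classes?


Myhill-Nerode theorem:
Number of equivalence classes = number of states in minimal DFA
Minimal DFA states = 10
Therefore equivalence classes = 10

10


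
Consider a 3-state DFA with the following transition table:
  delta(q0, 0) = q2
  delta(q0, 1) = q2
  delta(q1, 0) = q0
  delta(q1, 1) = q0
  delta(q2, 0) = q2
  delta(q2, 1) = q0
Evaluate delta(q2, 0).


Looking up transition function:
delta(q2, 0) in the table
Row: q2, Column: 0
Result: q2

q2


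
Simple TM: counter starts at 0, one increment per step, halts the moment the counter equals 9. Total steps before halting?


Counter starts at 0. Counting sequence:
  Step 1: counter = 1
  Step 2: counter = 2
  Step 3: counter = 3
  Step 4: counter = 4
  Step 5: counter = 5
  Step 6: counter = 6
  ...
  Step 9: counter = 9
Counter reached 9 -> halt
Total steps = 9

9


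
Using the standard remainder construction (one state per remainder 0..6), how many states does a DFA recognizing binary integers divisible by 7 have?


Divisibility by 7 is tracked via the remainder mod 7: 0, 1, ..., 6
The construction assigns one state to each remainder
Number of remainders = 7

7


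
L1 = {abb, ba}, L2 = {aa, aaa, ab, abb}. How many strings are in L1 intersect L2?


L1 = {abb, ba}
L2 = {aa, aaa, ab, abb}
Checking each string in L1 against L2:
  'abb': in L2? Yes
  'ba': in L2? No
Intersection = {abb}
|L1 ∩ L2| = 1

1


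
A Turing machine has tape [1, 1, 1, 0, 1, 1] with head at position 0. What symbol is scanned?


Tape: [1, 1, 1, 0, 1, 1]
Positions: 0 1 2 3 4 5
Values:    1 1 1 0 1 1
Head at position 0
tape[0] = 1

1


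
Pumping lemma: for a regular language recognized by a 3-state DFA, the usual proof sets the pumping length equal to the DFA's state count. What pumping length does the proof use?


Pumping lemma for regular languages (standard proof):
Take p = |Q|, the number of DFA states.
Any string of length >= |Q| passes through |Q|+1 states while reading its first |Q| symbols,
so by pigeonhole some state repeats, giving the loop that can be pumped.
Here |Q| = 3
Therefore the proof uses p = 3

3


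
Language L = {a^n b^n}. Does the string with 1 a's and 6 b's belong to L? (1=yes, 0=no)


Language requires equal numbers of a's and b's
PDA pushes for each 'a', pops for each 'b'
Number of a's = 1
Number of b's = 6
1 != 6 -> Reject

0


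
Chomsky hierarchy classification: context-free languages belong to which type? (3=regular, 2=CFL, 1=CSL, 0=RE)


Chomsky hierarchy levels:
  Type 3: Regular (DFA/NFA/regex)
  Type 2: Context-free (PDA)
  Type 1: Context-sensitive
  Type 0: Recursively enumerable (TM)
'context-free' corresponds to Type 2

2


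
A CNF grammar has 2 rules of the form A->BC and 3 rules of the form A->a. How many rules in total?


CNF allows two rule forms:
  A -> BC (binary): 2 rules
  A -> a (terminal): 3 rules
Total = 2 + 3 = 5

5


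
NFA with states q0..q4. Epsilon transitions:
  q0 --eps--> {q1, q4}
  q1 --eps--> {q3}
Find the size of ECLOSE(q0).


Starting from q0
Initialize closure = {q0}
Follow epsilon from q0 -> add q1
Follow epsilon from q0 -> add q4
Follow epsilon from q1 -> add q3
Final closure: {q0, q1, q3, q4}
Size = 4

4


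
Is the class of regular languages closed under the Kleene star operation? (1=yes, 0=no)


Regular languages are closed under:
- Union (DFA product construction)
- Intersection (DFA product construction)
- Complement (swap accept/reject states)
- Concatenation (NFA construction)
- Kleene star (NFA construction)
Kleene star is in this list
Therefore: closed

1


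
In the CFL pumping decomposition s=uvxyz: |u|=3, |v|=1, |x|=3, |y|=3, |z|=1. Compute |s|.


|s| = |u| + |v| + |x| + |y| + |z|
= 3 + 1 + 3 + 3 + 1
= 4 + 3 + 4
= 7 + 4
= 11

11


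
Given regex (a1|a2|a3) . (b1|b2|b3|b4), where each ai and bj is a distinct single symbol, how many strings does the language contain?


First group: 3 alternatives
Second group: 4 alternatives
Concatenation: each choice from group 1 pairs with each from group 2
Total = 3 x 4 = 12

12


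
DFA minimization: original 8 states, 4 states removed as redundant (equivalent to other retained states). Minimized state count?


Original DFA: 8 states
Redundant states removed: 4
Minimized states = original - removed
= 8 - 4
= 4

4


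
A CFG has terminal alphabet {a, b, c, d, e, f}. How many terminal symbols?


Terminal symbols: a, b, c, d, e, f
Counting each: a (#1), b (#2), c (#3), d (#4), e (#5), f (#6)
Total = 6

6


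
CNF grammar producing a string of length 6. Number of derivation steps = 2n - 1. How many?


Chomsky Normal Form derivation:
String length n = 6
Each step either:
  - Splits a nonterminal into two (n-1 such steps)
  - Converts a nonterminal to terminal (n such steps)
Total = (n-1) + n = 2n - 1
= 2(6) - 1
= 12 - 1
= 11

11


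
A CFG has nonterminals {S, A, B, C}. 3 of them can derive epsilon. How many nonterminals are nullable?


Nonterminals: {S, A, B, C}
A nonterminal is nullable if it can derive epsilon
Counting nullable nonterminals: 3
Total nullable = 3

3


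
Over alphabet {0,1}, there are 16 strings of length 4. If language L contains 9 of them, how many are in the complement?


Alphabet: {0,1}
String length: 4
Total strings of length 4 = 2^4 = 16
Strings in L = 9
Complement = total - |L|
= 16 - 9
= 7

7


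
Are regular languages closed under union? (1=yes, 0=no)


Regular languages are closed under:
- Union (DFA product construction)
- Intersection (DFA product construction)
- Complement (swap accept/reject states)
- Concatenation (NFA construction)
- Kleene star (NFA construction)
union is in this list
Therefore: closed

1


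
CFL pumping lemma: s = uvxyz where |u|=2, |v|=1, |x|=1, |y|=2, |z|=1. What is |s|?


|s| = |u| + |v| + |x| + |y| + |z|
= 2 + 1 + 1 + 2 + 1
= 3 + 1 + 3
= 4 + 3
= 7

7


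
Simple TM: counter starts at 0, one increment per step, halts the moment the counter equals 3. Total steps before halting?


Counter starts at 0. Counting sequence:
  Step 1: counter = 1
  Step 2: counter = 2
  Step 3: counter = 3
Counter reached 3 -> halt
Total steps = 3

3


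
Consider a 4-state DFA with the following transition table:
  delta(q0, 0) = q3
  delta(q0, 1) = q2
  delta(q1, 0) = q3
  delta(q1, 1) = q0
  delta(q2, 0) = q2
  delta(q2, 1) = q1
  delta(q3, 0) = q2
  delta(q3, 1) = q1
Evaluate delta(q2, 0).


Looking up transition function:
delta(q2, 0) in the table
Row: q2, Column: 0
Result: q2

q2


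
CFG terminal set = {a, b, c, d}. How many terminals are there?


Terminal symbols: a, b, c, d
Counting each: a (#1), b (#2), c (#3), d (#4)
Total = 4

4


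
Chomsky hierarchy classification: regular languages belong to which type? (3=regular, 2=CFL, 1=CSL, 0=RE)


Chomsky hierarchy levels:
  Type 3: Regular (DFA/NFA/regex)
  Type 2: Context-free (PDA)
  Type 1: Context-sensitive
  Type 0: Recursively enumerable (TM)
'regular' corresponds to Type 3

3


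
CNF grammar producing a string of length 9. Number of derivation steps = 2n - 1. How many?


Chomsky Normal Form derivation:
String length n = 9
Each step either:
  - Splits a nonterminal into two (n-1 such steps)
  - Converts a nonterminal to terminal (n such steps)
Total = (n-1) + n = 2n - 1
= 2(9) - 1
= 18 - 1
= 17

17


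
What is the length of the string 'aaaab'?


String: 'aaaab'
Counting characters:
  'a' appears 4 time(s)
  'b' appears 1 time(s)
Total length = 4 + 1 = 5

5


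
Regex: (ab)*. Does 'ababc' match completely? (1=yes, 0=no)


Pattern: (ab)*
String: 'ababc'
Pattern requires: zero or more repetitions of 'ab'
Length 5 is odd -> cannot be (ab)* -> no match
Result: 0

0


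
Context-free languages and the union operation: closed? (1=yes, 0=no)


CFL closure properties:
  Closed under: union, concatenation, Kleene star
  NOT closed under: intersection, complement
Operation 'union' is in closed list -> Yes (closed)

1


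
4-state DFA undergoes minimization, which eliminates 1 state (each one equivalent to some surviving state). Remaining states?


Original DFA: 4 states
Redundant states removed: 1
Minimized states = original - removed
= 4 - 1
= 3

3


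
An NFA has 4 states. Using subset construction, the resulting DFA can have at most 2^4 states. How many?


NFA has 4 states
Subset construction: each DFA state = subset of NFA states
Maximum subsets = 2^4
2^4 = 16

16


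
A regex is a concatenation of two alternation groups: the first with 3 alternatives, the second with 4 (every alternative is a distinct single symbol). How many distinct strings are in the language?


First group: 3 alternatives
Second group: 4 alternatives
Concatenation: each choice from group 1 pairs with each from group 2
Total = 3 x 4 = 12

12


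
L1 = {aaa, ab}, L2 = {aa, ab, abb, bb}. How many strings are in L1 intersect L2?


L1 = {aaa, ab}
L2 = {aa, ab, abb, bb}
Checking each string in L1 against L2:
  'aaa': in L2? No
  'ab': in L2? Yes
Intersection = {ab}
|L1 ∩ L2| = 1

1


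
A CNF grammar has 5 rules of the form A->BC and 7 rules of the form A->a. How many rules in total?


CNF allows two rule forms:
  A -> BC (binary): 5 rules
  A -> a (terminal): 7 rules
Total = 5 + 7 = 12

12


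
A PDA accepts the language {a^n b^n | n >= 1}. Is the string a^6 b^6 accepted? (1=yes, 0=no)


Language requires equal numbers of a's and b's
PDA pushes for each 'a', pops for each 'b'
Number of a's = 6
Number of b's = 6
6 == 6 -> Accept

1


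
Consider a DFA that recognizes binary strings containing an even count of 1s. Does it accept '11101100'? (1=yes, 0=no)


DFA has 2 states: q_even (start, accept=yes) and q_odd
Processing string '11101100' character by character:
  Position 0: read '1', 1-count=1 -> q_odd
  Position 1: read '1', 1-count=2 -> q_even
  Position 2: read '1', 1-count=3 -> q_odd
  Position 3: read '0', 1-count=3 -> q_odd (no change)
  Position 4: read '1', 1-count=4 -> q_even
  Position 5: read '1', 1-count=5 -> q_odd
  Position 6: read '0', 1-count=5 -> q_odd (no change)
  Position 7: read '0', 1-count=5 -> q_odd (no change)
Final state: q_odd, total 1s = 5 (odd); the DFA requires an even count -> reject

0


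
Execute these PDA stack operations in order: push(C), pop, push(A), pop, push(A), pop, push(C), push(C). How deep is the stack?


Tracing stack operations:
  push(C) -> stack = [C], depth=1
  pop -> removed C, stack = [], depth=0
  push(A) -> stack = [A], depth=1
  pop -> removed A, stack = [], depth=0
  push(A) -> stack = [A], depth=1
  pop -> removed A, stack = [], depth=0
  push(C) -> stack = [C], depth=1
  push(C) -> stack = [C,C], depth=2
Final depth = 2

2


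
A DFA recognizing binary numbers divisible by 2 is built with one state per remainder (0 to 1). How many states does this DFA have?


Divisibility by 2 is tracked via the remainder mod 2: 0, 1, ..., 1
The construction assigns one state to each remainder
Number of remainders = 2

2


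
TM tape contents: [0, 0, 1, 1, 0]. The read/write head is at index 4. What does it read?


Tape: [0, 0, 1, 1, 0]
Positions: 0 1 2 3 4
Values:    0 0 1 1 0
Head at position 4
tape[4] = 0

0


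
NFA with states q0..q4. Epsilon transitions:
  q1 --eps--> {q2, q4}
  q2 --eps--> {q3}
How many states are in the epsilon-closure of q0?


Starting from q0
Initialize closure = {q0}
q0 has no outgoing epsilon transitions -> nothing to add
Final closure: {q0}
Size = 1

1


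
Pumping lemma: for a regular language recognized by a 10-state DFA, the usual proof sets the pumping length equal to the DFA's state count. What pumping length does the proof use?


Pumping lemma for regular languages (standard proof):
Take p = |Q|, the number of DFA states.
Any string of length >= |Q| passes through |Q|+1 states while reading its first |Q| symbols,
so by pigeonhole some state repeats, giving the loop that can be pumped.
Here |Q| = 10
Therefore the proof uses p = 10

10


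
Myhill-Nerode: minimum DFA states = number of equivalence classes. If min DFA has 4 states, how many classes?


Myhill-Nerode theorem:
Number of equivalence classes = number of states in minimal DFA
Minimal DFA states = 4
Therefore equivalence classes = 4

4


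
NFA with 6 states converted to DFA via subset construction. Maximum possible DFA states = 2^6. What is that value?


NFA has 6 states
Subset construction: each DFA state = subset of NFA states
Maximum subsets = 2^6
2^6 = 64

64


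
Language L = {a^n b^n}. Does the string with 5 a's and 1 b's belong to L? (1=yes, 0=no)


Language requires equal numbers of a's and b's
PDA pushes for each 'a', pops for each 'b'
Number of a's = 5
Number of b's = 1
5 != 1 -> Reject

0


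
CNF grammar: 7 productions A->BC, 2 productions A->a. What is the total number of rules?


CNF allows two rule forms:
  A -> BC (binary): 7 rules
  A -> a (terminal): 2 rules
Total = 7 + 2 = 9

9


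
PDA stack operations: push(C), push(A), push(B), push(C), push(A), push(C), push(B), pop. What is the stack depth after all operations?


Tracing stack operations:
  push(C) -> stack = [C], depth=1
  push(A) -> stack = [C,A], depth=2
  push(B) -> stack = [C,A,B], depth=3
  push(C) -> stack = [C,A,B,C], depth=4
  push(A) -> stack = [C,A,B,C,A], depth=5
  push(C) -> stack = [C,A,B,C,A,C], depth=6
  push(B) -> stack = [C,A,B,C,A,C,B], depth=7
  pop -> removed B, stack = [C,A,B,C,A,C], depth=6
Final depth = 6

6


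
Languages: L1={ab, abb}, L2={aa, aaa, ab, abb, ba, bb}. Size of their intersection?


L1 = {ab, abb}
L2 = {aa, aaa, ab, abb, ba, bb}
Checking each string in L1 against L2:
  'ab': in L2? Yes
  'abb': in L2? Yes
Intersection = {ab, abb}
|L1 ∩ L2| = 2

2


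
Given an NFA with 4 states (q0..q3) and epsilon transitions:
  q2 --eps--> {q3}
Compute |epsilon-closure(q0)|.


Starting from q0
Initialize closure = {q0}
q0 has no outgoing epsilon transitions -> nothing to add
Final closure: {q0}
Size = 1

1


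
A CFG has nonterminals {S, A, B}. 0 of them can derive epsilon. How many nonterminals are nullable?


Nonterminals: {S, A, B}
A nonterminal is nullable if it can derive epsilon
Counting nullable nonterminals: 0
Total nullable = 0

0


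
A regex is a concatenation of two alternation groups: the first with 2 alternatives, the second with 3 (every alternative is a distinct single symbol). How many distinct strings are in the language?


First group: 2 alternatives
Second group: 3 alternatives
Concatenation: each choice from group 1 pairs with each from group 2
Total = 2 x 3 = 6

6


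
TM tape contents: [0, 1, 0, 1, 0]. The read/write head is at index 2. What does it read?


Tape: [0, 1, 0, 1, 0]
Positions: 0 1 2 3 4
Values:    0 1 0 1 0
Head at position 2
tape[2] = 0

0


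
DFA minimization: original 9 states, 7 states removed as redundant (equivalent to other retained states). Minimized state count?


Original DFA: 9 states
Redundant states removed: 7
Minimized states = original - removed
= 9 - 7
= 2

2


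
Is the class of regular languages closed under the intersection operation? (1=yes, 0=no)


Regular languages are closed under:
- Union (DFA product construction)
- Intersection (DFA product construction)
- Complement (swap accept/reject states)
- Concatenation (NFA construction)
- Kleene star (NFA construction)
intersection is in this list
Therefore: closed

1


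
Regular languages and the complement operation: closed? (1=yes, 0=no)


Regular languages are closed under all standard operations:
- Union: Yes (product construction)
- Intersection: Yes (product construction)
- Complement: Yes (swap accept/reject)
- Concatenation: Yes (NFA construction)
Operation: complement -> Closed

1


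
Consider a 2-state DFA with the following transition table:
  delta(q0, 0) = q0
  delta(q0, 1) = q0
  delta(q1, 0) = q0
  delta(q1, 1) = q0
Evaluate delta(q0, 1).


Looking up transition function:
delta(q0, 1) in the table
Row: q0, Column: 1
Result: q0

q0


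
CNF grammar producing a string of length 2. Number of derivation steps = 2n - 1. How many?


Chomsky Normal Form derivation:
String length n = 2
Each step either:
  - Splits a nonterminal into two (n-1 such steps)
  - Converts a nonterminal to terminal (n such steps)
Total = (n-1) + n = 2n - 1
= 2(2) - 1
= 4 - 1
= 3

3


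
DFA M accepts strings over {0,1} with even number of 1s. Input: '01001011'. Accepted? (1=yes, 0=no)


DFA has 2 states: q_even (start, accept=yes) and q_odd
Processing string '01001011' character by character:
  Position 0: read '0', 1-count=0 -> q_even (no change)
  Position 1: read '1', 1-count=1 -> q_odd
  Position 2: read '0', 1-count=1 -> q_odd (no change)
  Position 3: read '0', 1-count=1 -> q_odd (no change)
  Position 4: read '1', 1-count=2 -> q_even
  Position 5: read '0', 1-count=2 -> q_even (no change)
  Position 6: read '1', 1-count=3 -> q_odd
  Position 7: read '1', 1-count=4 -> q_even
Final state: q_even, total 1s = 4 (even); the DFA requires an even count -> accept

1


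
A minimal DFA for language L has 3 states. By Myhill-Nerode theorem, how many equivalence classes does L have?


Myhill-Nerode theorem:
Number of equivalence classes = number of states in minimal DFA
Minimal DFA states = 3
Therefore equivalence classes = 3

3


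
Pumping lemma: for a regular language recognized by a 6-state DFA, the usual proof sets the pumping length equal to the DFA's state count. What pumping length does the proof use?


Pumping lemma for regular languages (standard proof):
Take p = |Q|, the number of DFA states.
Any string of length >= |Q| passes through |Q|+1 states while reading its first |Q| symbols,
so by pigeonhole some state repeats, giving the loop that can be pumped.
Here |Q| = 6
Therefore the proof uses p = 6

6


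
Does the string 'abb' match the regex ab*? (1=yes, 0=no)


Pattern: ab*
String: 'abb'
Pattern requires: exactly one 'a' followed by zero or more 'b's
First char is 'a' -> OK
Rest 'bb': all b's? Yes
Result: 1

1


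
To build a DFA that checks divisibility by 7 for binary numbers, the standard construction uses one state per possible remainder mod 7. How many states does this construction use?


Divisibility by 7 is tracked via the remainder mod 7: 0, 1, ..., 6
The construction assigns one state to each remainder
Number of remainders = 7

7


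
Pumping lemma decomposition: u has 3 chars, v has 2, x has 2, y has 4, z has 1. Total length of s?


|s| = |u| + |v| + |x| + |y| + |z|
= 3 + 2 + 2 + 4 + 1
= 5 + 2 + 5
= 7 + 5
= 12

12


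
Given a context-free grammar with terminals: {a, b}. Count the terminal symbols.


Terminal symbols: a, b
Counting each: a (#1), b (#2)
Total = 2

2


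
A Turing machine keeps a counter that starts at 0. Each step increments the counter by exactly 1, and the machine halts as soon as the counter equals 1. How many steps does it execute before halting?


Counter starts at 0. Counting sequence:
  Step 1: counter = 1
Counter reached 1 -> halt
Total steps = 1

1


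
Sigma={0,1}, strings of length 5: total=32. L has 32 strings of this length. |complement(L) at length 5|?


Alphabet: {0,1}
String length: 5
Total strings of length 5 = 2^5 = 32
Strings in L = 32
Complement = total - |L|
= 32 - 32
= 0

0


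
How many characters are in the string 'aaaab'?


String: 'aaaab'
Counting characters:
  'a' appears 4 time(s)
  'b' appears 1 time(s)
Total length = 4 + 1 = 5

5


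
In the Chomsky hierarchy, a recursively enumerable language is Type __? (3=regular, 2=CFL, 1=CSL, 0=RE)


Chomsky hierarchy levels:
  Type 3: Regular (DFA/NFA/regex)
  Type 2: Context-free (PDA)
  Type 1: Context-sensitive
  Type 0: Recursively enumerable (TM)
'recursively enumerable' corresponds to Type 0

0


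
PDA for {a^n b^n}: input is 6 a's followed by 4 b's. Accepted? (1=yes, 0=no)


Language requires equal numbers of a's and b's
PDA pushes for each 'a', pops for each 'b'
Number of a's = 6
Number of b's = 4
6 != 4 -> Reject

0


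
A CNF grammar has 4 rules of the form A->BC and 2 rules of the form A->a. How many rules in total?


CNF allows two rule forms:
  A -> BC (binary): 4 rules
  A -> a (terminal): 2 rules
Total = 4 + 2 = 6

6


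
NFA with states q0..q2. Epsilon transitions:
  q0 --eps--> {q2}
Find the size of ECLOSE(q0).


Starting from q0
Initialize closure = {q0}
Follow epsilon from q0 -> add q2
Final closure: {q0, q2}
Size = 2

2


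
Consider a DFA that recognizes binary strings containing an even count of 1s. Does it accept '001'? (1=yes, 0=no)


DFA has 2 states: q_even (start, accept=yes) and q_odd
Processing string '001' character by character:
  Position 0: read '0', 1-count=0 -> q_even (no change)
  Position 1: read '0', 1-count=0 -> q_even (no change)
  Position 2: read '1', 1-count=1 -> q_odd
Final state: q_odd, total 1s = 1 (odd); the DFA requires an even count -> reject

0


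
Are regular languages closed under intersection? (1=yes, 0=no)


Regular languages are closed under all standard operations:
- Union: Yes (product construction)
- Intersection: Yes (product construction)
- Complement: Yes (swap accept/reject)
- Concatenation: Yes (NFA construction)
Operation: intersection -> Closed

1


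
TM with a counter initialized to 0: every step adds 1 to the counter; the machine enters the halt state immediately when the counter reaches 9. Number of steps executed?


Counter starts at 0. Counting sequence:
  Step 1: counter = 1
  Step 2: counter = 2
  Step 3: counter = 3
  Step 4: counter = 4
  Step 5: counter = 5
  Step 6: counter = 6
  ...
  Step 9: counter = 9
Counter reached 9 -> halt
Total steps = 9

9


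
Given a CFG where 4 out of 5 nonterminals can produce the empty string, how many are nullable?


Nonterminals: {S, A, B, C, D}
A nonterminal is nullable if it can derive epsilon
Counting nullable nonterminals: 4
Total nullable = 4

4


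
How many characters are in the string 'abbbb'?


String: 'abbbb'
Counting characters:
  'a' appears 1 time(s)
  'b' appears 4 time(s)
Total length = 1 + 4 = 5

5


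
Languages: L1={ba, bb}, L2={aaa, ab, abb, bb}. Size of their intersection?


L1 = {ba, bb}
L2 = {aaa, ab, abb, bb}
Checking each string in L1 against L2:
  'ba': in L2? No
  'bb': in L2? Yes
Intersection = {bb}
|L1 ∩ L2| = 1

1


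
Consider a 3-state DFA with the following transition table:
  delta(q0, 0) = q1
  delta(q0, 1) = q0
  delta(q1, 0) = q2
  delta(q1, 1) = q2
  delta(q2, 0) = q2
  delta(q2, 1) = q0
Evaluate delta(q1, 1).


Looking up transition function:
delta(q1, 1) in the table
Row: q1, Column: 1
Result: q2

q2


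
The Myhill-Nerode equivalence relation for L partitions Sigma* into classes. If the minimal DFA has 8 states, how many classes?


Myhill-Nerode theorem:
Number of equivalence classes = number of states in minimal DFA
Minimal DFA states = 8
Therefore equivalence classes = 8

8


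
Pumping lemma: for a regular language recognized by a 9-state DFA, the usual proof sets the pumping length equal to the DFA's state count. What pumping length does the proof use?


Pumping lemma for regular languages (standard proof):
Take p = |Q|, the number of DFA states.
Any string of length >= |Q| passes through |Q|+1 states while reading its first |Q| symbols,
so by pigeonhole some state repeats, giving the loop that can be pumped.
Here |Q| = 9
Therefore the proof uses p = 9

9


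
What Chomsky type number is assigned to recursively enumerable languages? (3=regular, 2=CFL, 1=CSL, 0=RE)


Chomsky hierarchy levels:
  Type 3: Regular (DFA/NFA/regex)
  Type 2: Context-free (PDA)
  Type 1: Context-sensitive
  Type 0: Recursively enumerable (TM)
'recursively enumerable' corresponds to Type 0

0


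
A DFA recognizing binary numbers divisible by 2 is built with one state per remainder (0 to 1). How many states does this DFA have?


Divisibility by 2 is tracked via the remainder mod 2: 0, 1, ..., 1
The construction assigns one state to each remainder
Number of remainders = 2

2


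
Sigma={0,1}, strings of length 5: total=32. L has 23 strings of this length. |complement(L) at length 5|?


Alphabet: {0,1}
String length: 5
Total strings of length 5 = 2^5 = 32
Strings in L = 23
Complement = total - |L|
= 32 - 23
= 9

9


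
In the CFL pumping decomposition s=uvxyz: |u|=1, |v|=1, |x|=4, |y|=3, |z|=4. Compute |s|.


|s| = |u| + |v| + |x| + |y| + |z|
= 1 + 1 + 4 + 3 + 4
= 2 + 4 + 7
= 6 + 7
= 13

13


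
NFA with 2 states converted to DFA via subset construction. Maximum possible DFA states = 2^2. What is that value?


NFA has 2 states
Subset construction: each DFA state = subset of NFA states
Maximum subsets = 2^2
2^2 = 4

4


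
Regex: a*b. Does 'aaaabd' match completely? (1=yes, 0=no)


Pattern: a*b
String: 'aaaabd'
Pattern requires: zero or more 'a's followed by exactly one 'b'
Found 4 leading 'a's
Remaining: 'bd'
Remaining is not 'b' -> no match
Result: 0

0


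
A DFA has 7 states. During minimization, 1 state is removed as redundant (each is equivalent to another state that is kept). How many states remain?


Original DFA: 7 states
Redundant states removed: 1
Minimized states = original - removed
= 7 - 1
= 6

6


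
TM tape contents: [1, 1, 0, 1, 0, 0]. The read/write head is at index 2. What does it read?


Tape: [1, 1, 0, 1, 0, 0]
Positions: 0 1 2 3 4 5
Values:    1 1 0 1 0 0
Head at position 2
tape[2] = 0

0


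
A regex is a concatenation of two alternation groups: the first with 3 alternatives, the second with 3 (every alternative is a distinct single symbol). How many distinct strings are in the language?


First group: 3 alternatives
Second group: 3 alternatives
Concatenation: each choice from group 1 pairs with each from group 2
Total = 3 x 3 = 9

9


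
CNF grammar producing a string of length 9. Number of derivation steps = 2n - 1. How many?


Chomsky Normal Form derivation:
String length n = 9
Each step either:
  - Splits a nonterminal into two (n-1 such steps)
  - Converts a nonterminal to terminal (n such steps)
Total = (n-1) + n = 2n - 1
= 2(9) - 1
= 18 - 1
= 17

17


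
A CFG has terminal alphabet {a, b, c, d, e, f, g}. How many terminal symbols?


Terminal symbols: a, b, c, d, e, f, g
Counting each: a (#1), b (#2), c (#3), d (#4), e (#5), f (#6), g (#7)
Total = 7

7


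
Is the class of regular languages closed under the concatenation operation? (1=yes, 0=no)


Regular languages are closed under:
- Union (DFA product construction)
- Intersection (DFA product construction)
- Complement (swap accept/reject states)
- Concatenation (NFA construction)
- Kleene star (NFA construction)
concatenation is in this list
Therefore: closed

1


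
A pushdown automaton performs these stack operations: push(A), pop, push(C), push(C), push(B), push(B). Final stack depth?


Tracing stack operations:
  push(A) -> stack = [A], depth=1
  pop -> removed A, stack = [], depth=0
  push(C) -> stack = [C], depth=1
  push(C) -> stack = [C,C], depth=2
  push(B) -> stack = [C,C,B], depth=3
  push(B) -> stack = [C,C,B,B], depth=4
Final depth = 4

4


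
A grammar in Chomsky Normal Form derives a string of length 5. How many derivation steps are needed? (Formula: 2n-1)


Chomsky Normal Form derivation:
String length n = 5
Each step either:
  - Splits a nonterminal into two (n-1 such steps)
  - Converts a nonterminal to terminal (n such steps)
Total = (n-1) + n = 2n - 1
= 2(5) - 1
= 10 - 1
= 9

9


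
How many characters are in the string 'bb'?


String: 'bb'
Counting characters:
  'b' appears 2 time(s)
Total length = 0 + 2 = 2

2


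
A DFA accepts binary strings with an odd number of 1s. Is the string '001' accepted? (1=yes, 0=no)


DFA has 2 states: q_even (start, accept=no) and q_odd
Processing string '001' character by character:
  Position 0: read '0', 1-count=0 -> q_even (no change)
  Position 1: read '0', 1-count=0 -> q_even (no change)
  Position 2: read '1', 1-count=1 -> q_odd
Final state: q_odd, total 1s = 1 (odd); the DFA requires an odd count -> accept

1


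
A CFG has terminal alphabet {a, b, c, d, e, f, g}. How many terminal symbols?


Terminal symbols: a, b, c, d, e, f, g
Counting each: a (#1), b (#2), c (#3), d (#4), e (#5), f (#6), g (#7)
Total = 7

7


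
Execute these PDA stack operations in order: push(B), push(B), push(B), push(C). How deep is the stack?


Tracing stack operations:
  push(B) -> stack = [B], depth=1
  push(B) -> stack = [B,B], depth=2
  push(B) -> stack = [B,B,B], depth=3
  push(C) -> stack = [B,B,B,C], depth=4
Final depth = 4

4


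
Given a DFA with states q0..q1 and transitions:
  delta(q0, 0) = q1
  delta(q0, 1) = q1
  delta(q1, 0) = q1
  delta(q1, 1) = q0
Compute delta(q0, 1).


Looking up transition function:
delta(q0, 1) in the table
Row: q0, Column: 1
Result: q1

q1


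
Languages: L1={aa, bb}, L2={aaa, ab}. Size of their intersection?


L1 = {aa, bb}
L2 = {aaa, ab}
Checking each string in L1 against L2:
  'aa': in L2? No
  'bb': in L2? No
Intersection = {}
|L1 ∩ L2| = 0

0


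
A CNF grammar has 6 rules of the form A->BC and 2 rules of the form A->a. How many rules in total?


CNF allows two rule forms:
  A -> BC (binary): 6 rules
  A -> a (terminal): 2 rules
Total = 6 + 2 = 8

8


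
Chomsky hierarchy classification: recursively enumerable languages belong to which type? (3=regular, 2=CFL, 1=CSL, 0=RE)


Chomsky hierarchy levels:
  Type 3: Regular (DFA/NFA/regex)
  Type 2: Context-free (PDA)
  Type 1: Context-sensitive
  Type 0: Recursively enumerable (TM)
'recursively enumerable' corresponds to Type 0

0


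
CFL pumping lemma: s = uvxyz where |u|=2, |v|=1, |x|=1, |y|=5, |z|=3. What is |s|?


|s| = |u| + |v| + |x| + |y| + |z|
= 2 + 1 + 1 + 5 + 3
= 3 + 1 + 8
= 4 + 8
= 12

12


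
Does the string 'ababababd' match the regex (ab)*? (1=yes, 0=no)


Pattern: (ab)*
String: 'ababababd'
Pattern requires: zero or more repetitions of 'ab'
Length 9 is odd -> cannot be (ab)* -> no match
Result: 0

0


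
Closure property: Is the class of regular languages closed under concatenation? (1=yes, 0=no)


Regular languages are closed under all standard operations:
- Union: Yes (product construction)
- Intersection: Yes (product construction)
- Complement: Yes (swap accept/reject)
- Concatenation: Yes (NFA construction)
Operation: concatenation -> Closed

1


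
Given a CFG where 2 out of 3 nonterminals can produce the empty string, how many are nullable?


Nonterminals: {S, A, B}
A nonterminal is nullable if it can derive epsilon
Counting nullable nonterminals: 2
Total nullable = 2

2


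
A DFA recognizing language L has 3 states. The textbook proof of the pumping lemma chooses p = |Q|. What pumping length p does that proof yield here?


Pumping lemma for regular languages (standard proof):
Take p = |Q|, the number of DFA states.
Any string of length >= |Q| passes through |Q|+1 states while reading its first |Q| symbols,
so by pigeonhole some state repeats, giving the loop that can be pumped.
Here |Q| = 3
Therefore the proof uses p = 3

3


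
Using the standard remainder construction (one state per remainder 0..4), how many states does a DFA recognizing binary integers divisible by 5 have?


Divisibility by 5 is tracked via the remainder mod 5: 0, 1, ..., 4
The construction assigns one state to each remainder
Number of remainders = 5

5


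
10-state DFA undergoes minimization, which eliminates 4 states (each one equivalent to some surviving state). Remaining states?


Original DFA: 10 states
Redundant states removed: 4
Minimized states = original - removed
= 10 - 4
= 6

6


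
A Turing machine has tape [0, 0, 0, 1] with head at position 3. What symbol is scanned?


Tape: [0, 0, 0, 1]
Positions: 0 1 2 3
Values:    0 0 0 1
Head at position 3
tape[3] = 1

1


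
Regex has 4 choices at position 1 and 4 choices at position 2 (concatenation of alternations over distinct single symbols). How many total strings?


First group: 4 alternatives
Second group: 4 alternatives
Concatenation: each choice from group 1 pairs with each from group 2
Total = 4 x 4 = 16

16


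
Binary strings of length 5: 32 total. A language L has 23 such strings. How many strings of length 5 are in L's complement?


Alphabet: {0,1}
String length: 5
Total strings of length 5 = 2^5 = 32
Strings in L = 23
Complement = total - |L|
= 32 - 23
= 9

9


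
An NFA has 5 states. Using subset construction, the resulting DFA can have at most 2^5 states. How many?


NFA has 5 states
Subset construction: each DFA state = subset of NFA states
Maximum subsets = 2^5
2^5 = 32

32


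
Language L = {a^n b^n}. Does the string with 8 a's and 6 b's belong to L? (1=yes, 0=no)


Language requires equal numbers of a's and b's
PDA pushes for each 'a', pops for each 'b'
Number of a's = 8
Number of b's = 6
8 != 6 -> Reject

0


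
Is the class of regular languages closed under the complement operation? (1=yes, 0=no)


Regular languages are closed under:
- Union (DFA product construction)
- Intersection (DFA product construction)
- Complement (swap accept/reject states)
- Concatenation (NFA construction)
- Kleene star (NFA construction)
complement is in this list
Therefore: closed

1
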